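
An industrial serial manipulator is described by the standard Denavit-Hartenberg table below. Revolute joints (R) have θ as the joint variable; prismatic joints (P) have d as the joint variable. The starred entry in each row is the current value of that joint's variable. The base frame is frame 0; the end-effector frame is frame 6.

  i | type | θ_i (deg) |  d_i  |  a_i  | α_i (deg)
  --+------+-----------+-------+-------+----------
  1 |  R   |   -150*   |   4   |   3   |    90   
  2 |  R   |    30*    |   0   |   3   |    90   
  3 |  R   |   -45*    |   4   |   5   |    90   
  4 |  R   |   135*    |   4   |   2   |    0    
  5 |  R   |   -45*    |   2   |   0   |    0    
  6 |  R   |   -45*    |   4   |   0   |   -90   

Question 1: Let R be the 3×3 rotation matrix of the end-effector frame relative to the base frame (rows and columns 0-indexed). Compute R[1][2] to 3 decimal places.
End-effector z-axis (col 2 of R) = (-0.1812,0.4727,-0.8624)
R[1][2] = 0.4727

0.473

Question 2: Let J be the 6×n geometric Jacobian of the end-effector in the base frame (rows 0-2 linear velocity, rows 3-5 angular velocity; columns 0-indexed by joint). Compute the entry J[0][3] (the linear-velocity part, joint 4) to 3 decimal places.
0.862

axis z_3 = (0.8839,-0.3062,-0.3536); lever o_n−o_3 = (8.4765,-2.1164,-5.2603)
cross product → J_v[:, 3] = (0.8624,1.6526,0.7247)
J_ω[:, 3] = z_3
entry J[0][3] = 0.8624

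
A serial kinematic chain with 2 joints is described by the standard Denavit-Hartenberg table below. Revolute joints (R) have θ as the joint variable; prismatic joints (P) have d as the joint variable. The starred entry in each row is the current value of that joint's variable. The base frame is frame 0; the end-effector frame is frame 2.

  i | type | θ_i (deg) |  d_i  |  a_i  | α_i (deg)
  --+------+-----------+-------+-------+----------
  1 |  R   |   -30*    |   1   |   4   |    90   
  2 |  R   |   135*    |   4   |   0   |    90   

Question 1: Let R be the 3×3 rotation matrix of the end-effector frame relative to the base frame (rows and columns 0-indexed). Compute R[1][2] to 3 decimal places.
End-effector z-axis (col 2 of R) = (0.6124,-0.3536,0.7071)
R[1][2] = -0.3536

-0.354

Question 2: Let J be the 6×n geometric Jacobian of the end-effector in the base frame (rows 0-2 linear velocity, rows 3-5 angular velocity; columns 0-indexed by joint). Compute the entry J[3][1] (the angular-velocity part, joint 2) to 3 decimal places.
axis z_1 = (-0.5000,-0.8660,0.0000); lever o_n−o_1 = (-2.0000,-3.4641,0.0000)
cross product → J_v[:, 1] = (0.0000,-0.0000,-0.0000)
J_ω[:, 1] = z_1
entry J[3][1] = -0.5000

-0.500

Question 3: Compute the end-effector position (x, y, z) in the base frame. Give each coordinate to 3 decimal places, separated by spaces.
1.464 -5.464 1.000

after link 1: o_1 = (3.4641, -2.0000, 1.0000)
after link 2: o_2 = (1.4641, -5.4641, 1.0000)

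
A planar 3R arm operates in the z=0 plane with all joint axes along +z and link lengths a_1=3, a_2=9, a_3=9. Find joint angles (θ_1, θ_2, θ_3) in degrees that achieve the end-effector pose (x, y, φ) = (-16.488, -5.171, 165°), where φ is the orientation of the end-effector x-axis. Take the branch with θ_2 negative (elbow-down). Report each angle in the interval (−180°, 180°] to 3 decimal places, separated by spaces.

wrist centre = target − a_3·(cos φ, sin φ) = (-7.7947, -7.5004)
cos θ_2 = (117.0124−3²−9²)/(2·3·9) = 0.5002; θ_2 = -59.9848° (elbow-down)
β = atan2(-7.5004,-7.7947) = -136.1023°; ψ = atan2(-7.7930,7.5021) = -46.0898°
θ_1 = β − ψ = -90.0125°
θ_3 = φ − θ_1 − θ_2 = -45.0027° (wrapped to (-180°,180°])

-90.012 -59.985 -45.003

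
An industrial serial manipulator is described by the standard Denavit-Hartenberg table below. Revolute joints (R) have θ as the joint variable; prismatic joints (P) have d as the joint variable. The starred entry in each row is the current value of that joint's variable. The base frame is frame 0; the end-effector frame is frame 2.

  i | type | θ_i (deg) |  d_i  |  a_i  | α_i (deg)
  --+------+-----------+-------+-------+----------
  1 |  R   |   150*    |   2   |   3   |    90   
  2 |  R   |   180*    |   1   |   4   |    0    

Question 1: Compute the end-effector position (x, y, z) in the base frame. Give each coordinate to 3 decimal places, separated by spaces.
1.366 0.366 2.000

after link 1: o_1 = (-2.5981, 1.5000, 2.0000)
after link 2: o_2 = (1.3660, 0.3660, 2.0000)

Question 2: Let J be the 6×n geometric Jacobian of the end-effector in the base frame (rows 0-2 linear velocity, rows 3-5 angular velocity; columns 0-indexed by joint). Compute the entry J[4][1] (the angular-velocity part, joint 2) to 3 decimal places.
axis z_1 = (0.5000,0.8660,0.0000); lever o_n−o_1 = (3.9641,-1.1340,0.0000)
cross product → J_v[:, 1] = (0.0000,0.0000,-4.0000)
J_ω[:, 1] = z_1
entry J[4][1] = 0.8660

0.866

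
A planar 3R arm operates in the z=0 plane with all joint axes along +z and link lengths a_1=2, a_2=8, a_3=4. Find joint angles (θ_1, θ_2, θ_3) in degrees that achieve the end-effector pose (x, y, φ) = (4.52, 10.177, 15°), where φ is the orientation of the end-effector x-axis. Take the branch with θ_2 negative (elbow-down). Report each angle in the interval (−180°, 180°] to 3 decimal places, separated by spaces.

134.997 -59.996 -60.001

wrist centre = target − a_3·(cos φ, sin φ) = (0.6563, 9.1417)
cos θ_2 = (84.0018−2²−8²)/(2·2·8) = 0.5001; θ_2 = -59.9962° (elbow-down)
β = atan2(9.1417,0.6563) = 85.8937°; ψ = atan2(-6.9279,6.0005) = -49.1033°
θ_1 = β − ψ = 134.9970°
θ_3 = φ − θ_1 − θ_2 = -60.0009° (wrapped to (-180°,180°])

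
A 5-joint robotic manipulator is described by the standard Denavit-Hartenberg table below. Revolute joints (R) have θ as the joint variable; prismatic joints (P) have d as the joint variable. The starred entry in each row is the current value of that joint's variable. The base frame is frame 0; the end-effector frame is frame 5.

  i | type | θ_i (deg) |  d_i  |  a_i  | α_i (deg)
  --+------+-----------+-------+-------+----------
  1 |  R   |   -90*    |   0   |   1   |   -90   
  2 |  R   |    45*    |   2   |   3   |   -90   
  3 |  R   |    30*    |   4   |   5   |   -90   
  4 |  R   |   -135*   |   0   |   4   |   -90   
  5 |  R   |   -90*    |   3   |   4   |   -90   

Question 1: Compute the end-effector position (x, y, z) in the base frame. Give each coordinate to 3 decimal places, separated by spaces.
after link 1: o_1 = (0.0000, -1.0000, 0.0000)
after link 2: o_2 = (2.0000, -3.1213, -2.1213)
after link 3: o_3 = (-0.5000, -3.3548, -8.0116)
after link 4: o_4 = (0.9142, 0.3773, -8.2796)
after link 5: o_5 = (-3.6105, 1.9925, -9.6644)

-3.611 1.992 -9.664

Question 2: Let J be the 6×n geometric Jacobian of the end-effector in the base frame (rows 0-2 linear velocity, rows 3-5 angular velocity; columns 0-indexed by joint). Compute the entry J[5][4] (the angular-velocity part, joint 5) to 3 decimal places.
axis z_4 = (-0.3536,0.0670,-0.9330); lever o_n−o_4 = (-4.5248,1.6152,-1.3848)
cross product → J_v[:, 4] = (1.4142,3.7321,-0.2679)
J_ω[:, 4] = z_4
entry J[5][4] = -0.9330

-0.933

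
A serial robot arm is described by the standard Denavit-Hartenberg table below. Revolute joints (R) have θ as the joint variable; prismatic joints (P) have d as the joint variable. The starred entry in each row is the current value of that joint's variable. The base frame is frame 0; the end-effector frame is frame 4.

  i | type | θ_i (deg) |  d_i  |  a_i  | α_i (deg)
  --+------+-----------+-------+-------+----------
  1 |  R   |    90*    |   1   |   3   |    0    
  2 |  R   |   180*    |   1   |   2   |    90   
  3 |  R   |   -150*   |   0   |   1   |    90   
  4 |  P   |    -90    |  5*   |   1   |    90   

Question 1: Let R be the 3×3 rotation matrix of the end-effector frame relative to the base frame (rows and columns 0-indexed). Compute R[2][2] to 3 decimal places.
End-effector z-axis (col 2 of R) = (-0.0000,-0.8660,0.5000)
R[2][2] = 0.5000

0.500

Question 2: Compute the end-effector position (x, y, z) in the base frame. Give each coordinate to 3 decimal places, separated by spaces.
after link 1: o_1 = (0.0000, 3.0000, 1.0000)
after link 2: o_2 = (-0.0000, 1.0000, 2.0000)
after link 3: o_3 = (-0.0000, 1.8660, 1.5000)
after link 4: o_4 = (1.0000, 4.3660, 5.8301)

1.000 4.366 5.830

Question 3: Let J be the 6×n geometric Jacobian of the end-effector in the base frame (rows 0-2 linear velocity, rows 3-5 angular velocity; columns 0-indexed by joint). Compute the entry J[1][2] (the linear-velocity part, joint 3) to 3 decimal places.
axis z_2 = (-1.0000,0.0000,0.0000); lever o_n−o_2 = (1.0000,3.3660,3.8301)
cross product → J_v[:, 2] = (0.0000,3.8301,-3.3660)
J_ω[:, 2] = z_2
entry J[1][2] = 3.8301

3.830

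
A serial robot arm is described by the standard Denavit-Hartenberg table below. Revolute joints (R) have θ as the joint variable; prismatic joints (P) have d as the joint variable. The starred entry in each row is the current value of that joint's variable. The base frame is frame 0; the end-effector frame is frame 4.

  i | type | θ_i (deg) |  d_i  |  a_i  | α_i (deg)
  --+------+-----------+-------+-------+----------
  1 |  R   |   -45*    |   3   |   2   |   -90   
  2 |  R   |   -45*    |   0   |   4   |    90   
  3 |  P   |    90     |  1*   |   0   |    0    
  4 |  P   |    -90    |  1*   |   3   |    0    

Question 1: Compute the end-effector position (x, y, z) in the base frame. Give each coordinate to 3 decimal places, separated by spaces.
after link 1: o_1 = (1.4142, -1.4142, 3.0000)
after link 2: o_2 = (3.4142, -3.4142, 5.8284)
after link 3: o_3 = (2.9142, -2.9142, 6.5355)
after link 4: o_4 = (3.9142, -3.9142, 9.3640)

3.914 -3.914 9.364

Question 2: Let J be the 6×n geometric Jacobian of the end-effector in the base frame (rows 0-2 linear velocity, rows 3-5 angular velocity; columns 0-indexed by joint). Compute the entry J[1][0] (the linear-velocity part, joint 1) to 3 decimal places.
3.914

axis z_0 = ẑ; lever o_n−o_0 = (3.9142,-3.9142,9.3640)
cross product → J_v[:, 0] = (3.9142,3.9142,-0.0000)
J_ω[:, 0] = z_0
entry J[1][0] = 3.9142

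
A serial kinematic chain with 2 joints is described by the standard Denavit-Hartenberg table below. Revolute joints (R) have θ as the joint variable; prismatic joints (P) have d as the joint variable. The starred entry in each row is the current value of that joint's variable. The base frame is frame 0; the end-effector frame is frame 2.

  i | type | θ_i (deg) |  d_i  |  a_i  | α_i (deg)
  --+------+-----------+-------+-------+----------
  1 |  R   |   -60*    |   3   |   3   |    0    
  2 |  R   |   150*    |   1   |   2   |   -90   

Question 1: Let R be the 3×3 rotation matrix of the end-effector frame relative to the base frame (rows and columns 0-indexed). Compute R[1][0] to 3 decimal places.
1.000

End-effector x-axis (col 0 of R) = (-0.0000,1.0000,0.0000)
R[1][0] = 1.0000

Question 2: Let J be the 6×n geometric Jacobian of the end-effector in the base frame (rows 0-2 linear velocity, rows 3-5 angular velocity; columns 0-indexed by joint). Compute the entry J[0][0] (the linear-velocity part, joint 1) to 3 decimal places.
0.598

axis z_0 = ẑ; lever o_n−o_0 = (1.5000,-0.5981,4.0000)
cross product → J_v[:, 0] = (0.5981,1.5000,-0.0000)
J_ω[:, 0] = z_0
entry J[0][0] = 0.5981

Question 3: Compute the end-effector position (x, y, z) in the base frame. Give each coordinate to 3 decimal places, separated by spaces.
after link 1: o_1 = (1.5000, -2.5981, 3.0000)
after link 2: o_2 = (1.5000, -0.5981, 4.0000)

1.500 -0.598 4.000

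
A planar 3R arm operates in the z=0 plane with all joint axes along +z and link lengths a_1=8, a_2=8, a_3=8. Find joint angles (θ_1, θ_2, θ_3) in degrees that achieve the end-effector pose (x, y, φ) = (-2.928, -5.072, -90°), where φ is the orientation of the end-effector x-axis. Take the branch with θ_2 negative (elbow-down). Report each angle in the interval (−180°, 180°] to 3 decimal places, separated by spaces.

-149.999 -150.002 -149.999

wrist centre = target − a_3·(cos φ, sin φ) = (-2.9280, 2.9280)
cos θ_2 = (17.1464−8²−8²)/(2·8·8) = -0.8660; θ_2 = -150.0021° (elbow-down)
β = atan2(2.9280,-2.9280) = 135.0000°; ψ = atan2(-3.9997,1.0716) = -75.0011°
θ_1 = β − ψ = 210.0011°
θ_3 = φ − θ_1 − θ_2 = -149.9989° (wrapped to (-180°,180°])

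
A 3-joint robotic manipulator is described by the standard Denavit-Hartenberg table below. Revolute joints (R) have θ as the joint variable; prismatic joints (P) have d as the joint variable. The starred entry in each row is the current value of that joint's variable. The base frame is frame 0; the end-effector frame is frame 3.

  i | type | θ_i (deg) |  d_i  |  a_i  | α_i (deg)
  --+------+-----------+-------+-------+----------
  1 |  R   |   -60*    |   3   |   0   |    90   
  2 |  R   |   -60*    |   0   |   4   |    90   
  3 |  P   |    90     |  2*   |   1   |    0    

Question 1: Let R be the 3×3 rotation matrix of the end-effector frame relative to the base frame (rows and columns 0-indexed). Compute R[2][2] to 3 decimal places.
End-effector z-axis (col 2 of R) = (-0.4330,0.7500,-0.5000)
R[2][2] = -0.5000

-0.500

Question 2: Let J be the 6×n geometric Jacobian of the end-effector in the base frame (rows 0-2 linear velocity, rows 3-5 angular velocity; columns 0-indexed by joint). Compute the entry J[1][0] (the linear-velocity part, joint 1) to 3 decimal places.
-0.732

axis z_0 = ẑ; lever o_n−o_0 = (-0.7321,-0.7321,-1.4641)
cross product → J_v[:, 0] = (0.7321,-0.7321,0.0000)
J_ω[:, 0] = z_0
entry J[1][0] = -0.7321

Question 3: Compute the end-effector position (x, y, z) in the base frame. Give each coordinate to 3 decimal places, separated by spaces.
after link 1: o_1 = (0.0000, 0.0000, 3.0000)
after link 2: o_2 = (1.0000, -1.7321, -0.4641)
after link 3: o_3 = (-0.7321, -0.7321, -1.4641)

-0.732 -0.732 -1.464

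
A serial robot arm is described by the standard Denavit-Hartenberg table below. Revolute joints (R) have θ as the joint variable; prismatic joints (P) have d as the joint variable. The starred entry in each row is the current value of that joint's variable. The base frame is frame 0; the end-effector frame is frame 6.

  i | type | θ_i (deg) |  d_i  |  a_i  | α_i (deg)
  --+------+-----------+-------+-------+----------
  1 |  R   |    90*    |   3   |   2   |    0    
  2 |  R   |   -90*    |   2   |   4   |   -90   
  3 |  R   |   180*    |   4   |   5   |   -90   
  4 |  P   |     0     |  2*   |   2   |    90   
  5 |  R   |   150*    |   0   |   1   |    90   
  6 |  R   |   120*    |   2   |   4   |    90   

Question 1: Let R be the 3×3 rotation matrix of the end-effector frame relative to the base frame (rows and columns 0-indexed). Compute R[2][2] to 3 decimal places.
0.433

End-effector z-axis (col 2 of R) = (0.7500,0.5000,0.4330)
R[2][2] = 0.4330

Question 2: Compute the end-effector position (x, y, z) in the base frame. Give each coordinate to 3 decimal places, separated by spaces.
-4.866 9.464 8.232

after link 1: o_1 = (0.0000, 2.0000, 3.0000)
after link 2: o_2 = (4.0000, 2.0000, 5.0000)
after link 3: o_3 = (-1.0000, 6.0000, 5.0000)
after link 4: o_4 = (-3.0000, 6.0000, 7.0000)
after link 5: o_5 = (-2.1340, 6.0000, 7.5000)
after link 6: o_6 = (-4.8660, 9.4641, 8.2321)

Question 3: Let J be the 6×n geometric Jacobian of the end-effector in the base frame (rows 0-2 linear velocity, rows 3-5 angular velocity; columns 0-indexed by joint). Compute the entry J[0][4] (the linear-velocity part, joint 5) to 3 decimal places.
1.232

axis z_4 = (0.0000,1.0000,0.0000); lever o_n−o_4 = (-1.8660,3.4641,1.2321)
cross product → J_v[:, 4] = (1.2321,-0.0000,1.8660)
J_ω[:, 4] = z_4
entry J[0][4] = 1.2321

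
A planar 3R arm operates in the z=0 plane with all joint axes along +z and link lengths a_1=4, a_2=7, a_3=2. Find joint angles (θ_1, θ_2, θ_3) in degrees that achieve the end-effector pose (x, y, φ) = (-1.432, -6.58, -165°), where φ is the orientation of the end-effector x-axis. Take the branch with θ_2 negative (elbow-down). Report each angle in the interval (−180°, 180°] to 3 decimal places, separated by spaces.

wrist centre = target − a_3·(cos φ, sin φ) = (0.4999, -6.0624)
cos θ_2 = (37.0021−4²−7²)/(2·4·7) = -0.5000; θ_2 = -119.9975° (elbow-down)
β = atan2(-6.0624,0.4999) = -85.2865°; ψ = atan2(-6.0623,0.5003) = -85.2827°
θ_1 = β − ψ = -0.0039°
θ_3 = φ − θ_1 − θ_2 = -44.9986° (wrapped to (-180°,180°])

-0.004 -119.998 -44.999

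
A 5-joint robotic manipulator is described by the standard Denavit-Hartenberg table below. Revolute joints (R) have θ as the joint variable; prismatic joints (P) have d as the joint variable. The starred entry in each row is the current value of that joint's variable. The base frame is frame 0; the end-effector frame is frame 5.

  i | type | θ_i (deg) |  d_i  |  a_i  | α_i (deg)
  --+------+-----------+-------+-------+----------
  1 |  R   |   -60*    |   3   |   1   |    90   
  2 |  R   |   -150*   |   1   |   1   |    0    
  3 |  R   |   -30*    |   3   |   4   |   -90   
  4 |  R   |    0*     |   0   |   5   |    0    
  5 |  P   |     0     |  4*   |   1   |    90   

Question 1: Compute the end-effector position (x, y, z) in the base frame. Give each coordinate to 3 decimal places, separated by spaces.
after link 1: o_1 = (0.5000, -0.8660, 3.0000)
after link 2: o_2 = (-0.7990, -0.6160, 2.5000)
after link 3: o_3 = (-5.3971, 1.3481, 2.5000)
after link 4: o_4 = (-7.8971, 5.6782, 2.5000)
after link 5: o_5 = (-8.3971, 6.5442, -1.5000)

-8.397 6.544 -1.500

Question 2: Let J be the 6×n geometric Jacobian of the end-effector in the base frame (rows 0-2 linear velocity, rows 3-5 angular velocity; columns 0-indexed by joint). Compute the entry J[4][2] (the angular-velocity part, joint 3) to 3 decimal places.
-0.500

axis z_2 = (-0.8660,-0.5000,0.0000); lever o_n−o_2 = (-7.5981,7.1603,-4.0000)
cross product → J_v[:, 2] = (2.0000,-3.4641,-10.0000)
J_ω[:, 2] = z_2
entry J[4][2] = -0.5000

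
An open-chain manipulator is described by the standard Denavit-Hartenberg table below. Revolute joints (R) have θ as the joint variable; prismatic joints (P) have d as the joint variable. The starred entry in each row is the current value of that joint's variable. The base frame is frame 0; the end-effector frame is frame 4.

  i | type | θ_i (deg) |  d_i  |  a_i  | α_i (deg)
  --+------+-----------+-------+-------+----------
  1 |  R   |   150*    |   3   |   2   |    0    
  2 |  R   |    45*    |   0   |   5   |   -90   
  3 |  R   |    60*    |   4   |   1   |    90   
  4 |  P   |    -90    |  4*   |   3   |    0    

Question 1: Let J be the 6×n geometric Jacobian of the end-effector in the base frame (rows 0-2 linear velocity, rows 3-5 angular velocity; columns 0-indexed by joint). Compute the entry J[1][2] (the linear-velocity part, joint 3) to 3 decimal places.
-0.293

axis z_2 = (0.2588,-0.9659,0.0000); lever o_n−o_2 = (-3.5702,-1.9919,1.1340)
cross product → J_v[:, 2] = (-1.0953,-0.2935,-3.9641)
J_ω[:, 2] = z_2
entry J[1][2] = -0.2935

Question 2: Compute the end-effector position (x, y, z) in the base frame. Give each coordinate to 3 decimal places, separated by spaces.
after link 1: o_1 = (-1.7321, 1.0000, 3.0000)
after link 2: o_2 = (-6.5617, -0.2941, 3.0000)
after link 3: o_3 = (-6.0094, -4.2872, 2.1340)
after link 4: o_4 = (-10.1319, -2.2860, 4.1340)

-10.132 -2.286 4.134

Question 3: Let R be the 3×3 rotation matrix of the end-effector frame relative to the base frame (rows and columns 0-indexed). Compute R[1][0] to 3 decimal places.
End-effector x-axis (col 0 of R) = (-0.2588,0.9659,-0.0000)
R[1][0] = 0.9659

0.966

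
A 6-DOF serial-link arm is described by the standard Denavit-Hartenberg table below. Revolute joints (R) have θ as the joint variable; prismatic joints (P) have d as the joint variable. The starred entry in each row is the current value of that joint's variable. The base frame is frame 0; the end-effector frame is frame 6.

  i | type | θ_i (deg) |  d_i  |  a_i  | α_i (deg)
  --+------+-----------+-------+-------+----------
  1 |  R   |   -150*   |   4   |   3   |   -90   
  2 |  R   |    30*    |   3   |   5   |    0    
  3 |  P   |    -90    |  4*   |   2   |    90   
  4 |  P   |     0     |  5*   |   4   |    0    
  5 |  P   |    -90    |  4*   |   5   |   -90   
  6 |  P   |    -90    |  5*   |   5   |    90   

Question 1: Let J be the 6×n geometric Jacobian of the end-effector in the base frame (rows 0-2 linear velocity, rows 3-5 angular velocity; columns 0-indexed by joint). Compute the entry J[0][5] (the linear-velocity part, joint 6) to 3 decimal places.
-0.433

prismatic axis z_5 = (-0.4330,-0.2500,0.8660)
J_v[:, 5] = z_5; J_ω[:, 5] = (0,0,0)
entry J[0][5] = -0.4330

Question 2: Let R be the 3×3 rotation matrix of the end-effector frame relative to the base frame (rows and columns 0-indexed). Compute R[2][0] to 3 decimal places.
End-effector x-axis (col 0 of R) = (0.7500,0.4330,0.5000)
R[2][0] = 0.5000

0.500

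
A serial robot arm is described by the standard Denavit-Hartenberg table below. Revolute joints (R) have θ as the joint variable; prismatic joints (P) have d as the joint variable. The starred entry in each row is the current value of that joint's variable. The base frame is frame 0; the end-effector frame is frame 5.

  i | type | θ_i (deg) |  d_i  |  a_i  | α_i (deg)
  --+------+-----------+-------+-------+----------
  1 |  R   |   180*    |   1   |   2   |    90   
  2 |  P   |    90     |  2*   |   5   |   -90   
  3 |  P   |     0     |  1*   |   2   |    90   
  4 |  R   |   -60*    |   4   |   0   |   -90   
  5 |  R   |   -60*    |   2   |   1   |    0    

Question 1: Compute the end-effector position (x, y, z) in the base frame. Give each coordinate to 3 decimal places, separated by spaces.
-0.433 6.866 9.982

after link 1: o_1 = (-2.0000, 0.0000, 1.0000)
after link 2: o_2 = (-2.0000, 2.0000, 6.0000)
after link 3: o_3 = (-1.0000, 2.0000, 8.0000)
after link 4: o_4 = (-1.0000, 6.0000, 8.0000)
after link 5: o_5 = (-0.4330, 6.8660, 9.9821)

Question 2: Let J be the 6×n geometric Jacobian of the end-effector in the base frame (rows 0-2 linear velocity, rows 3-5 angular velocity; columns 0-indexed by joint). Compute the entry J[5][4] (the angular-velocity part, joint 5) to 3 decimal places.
axis z_4 = (0.5000,-0.0000,0.8660); lever o_n−o_4 = (0.5670,0.8660,1.9821)
cross product → J_v[:, 4] = (-0.7500,-0.5000,0.4330)
J_ω[:, 4] = z_4
entry J[5][4] = 0.8660

0.866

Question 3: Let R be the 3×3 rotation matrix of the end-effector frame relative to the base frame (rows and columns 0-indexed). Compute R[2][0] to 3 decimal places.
0.250

End-effector x-axis (col 0 of R) = (-0.4330,0.8660,0.2500)
R[2][0] = 0.2500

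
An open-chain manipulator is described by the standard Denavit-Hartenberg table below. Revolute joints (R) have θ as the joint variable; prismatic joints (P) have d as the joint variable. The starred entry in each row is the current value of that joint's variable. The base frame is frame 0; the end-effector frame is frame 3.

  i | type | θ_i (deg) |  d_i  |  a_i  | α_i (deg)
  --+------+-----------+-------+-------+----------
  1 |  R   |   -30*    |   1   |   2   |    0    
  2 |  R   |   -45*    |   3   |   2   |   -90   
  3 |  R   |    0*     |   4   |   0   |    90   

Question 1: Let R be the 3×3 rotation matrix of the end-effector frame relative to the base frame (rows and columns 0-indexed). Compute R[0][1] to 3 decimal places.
0.966

End-effector y-axis (col 1 of R) = (0.9659,0.2588,0.0000)
R[0][1] = 0.9659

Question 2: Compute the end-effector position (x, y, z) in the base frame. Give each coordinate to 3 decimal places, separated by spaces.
after link 1: o_1 = (1.7321, -1.0000, 1.0000)
after link 2: o_2 = (2.2497, -2.9319, 4.0000)
after link 3: o_3 = (6.1134, -1.8966, 4.0000)

6.113 -1.897 4.000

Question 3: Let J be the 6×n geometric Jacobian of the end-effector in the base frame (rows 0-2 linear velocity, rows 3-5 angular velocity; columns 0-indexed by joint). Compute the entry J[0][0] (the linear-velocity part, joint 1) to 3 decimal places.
1.897

axis z_0 = ẑ; lever o_n−o_0 = (6.1134,-1.8966,4.0000)
cross product → J_v[:, 0] = (1.8966,6.1134,-0.0000)
J_ω[:, 0] = z_0
entry J[0][0] = 1.8966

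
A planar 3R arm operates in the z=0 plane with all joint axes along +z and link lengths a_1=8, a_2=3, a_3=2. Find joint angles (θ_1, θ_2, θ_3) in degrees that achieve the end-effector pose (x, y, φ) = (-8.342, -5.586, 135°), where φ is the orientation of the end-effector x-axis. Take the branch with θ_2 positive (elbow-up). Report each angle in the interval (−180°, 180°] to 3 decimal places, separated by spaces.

wrist centre = target − a_3·(cos φ, sin φ) = (-6.9278, -7.0002)
cos θ_2 = (96.9972−8²−3²)/(2·8·3) = 0.4999; θ_2 = 60.0038° (elbow-up)
β = atan2(-7.0002,-6.9278) = -134.7021°; ψ = atan2(2.5982,9.4998) = 15.2962°
θ_1 = β − ψ = -149.9982°
θ_3 = φ − θ_1 − θ_2 = -135.0056° (wrapped to (-180°,180°])

-149.998 60.004 -135.006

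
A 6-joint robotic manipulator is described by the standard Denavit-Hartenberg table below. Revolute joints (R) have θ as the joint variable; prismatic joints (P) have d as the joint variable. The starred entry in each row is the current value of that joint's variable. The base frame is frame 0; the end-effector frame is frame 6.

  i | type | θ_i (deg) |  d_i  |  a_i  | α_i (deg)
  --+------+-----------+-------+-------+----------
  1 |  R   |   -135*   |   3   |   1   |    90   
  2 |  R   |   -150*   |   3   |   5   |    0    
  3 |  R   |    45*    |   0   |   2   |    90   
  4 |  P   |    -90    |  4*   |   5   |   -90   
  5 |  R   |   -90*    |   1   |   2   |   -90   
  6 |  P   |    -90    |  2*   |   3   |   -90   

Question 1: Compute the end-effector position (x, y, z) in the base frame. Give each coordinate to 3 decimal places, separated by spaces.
after link 1: o_1 = (-0.7071, -0.7071, 3.0000)
after link 2: o_2 = (0.2334, 4.4761, 0.5000)
after link 3: o_3 = (0.5995, 4.8421, -1.4319)
after link 4: o_4 = (6.8670, 4.0386, -0.3966)
after link 5: o_5 = (8.4161, 5.5877, -0.8449)
after link 6: o_6 = (10.3793, 4.7225, -3.7426)

10.379 4.722 -3.743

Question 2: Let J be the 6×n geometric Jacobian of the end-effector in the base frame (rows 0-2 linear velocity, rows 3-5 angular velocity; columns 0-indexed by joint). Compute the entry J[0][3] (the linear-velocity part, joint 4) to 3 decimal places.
0.683

prismatic axis z_3 = (0.6830,0.6830,0.2588)
J_v[:, 3] = z_3; J_ω[:, 3] = (0,0,0)
entry J[0][3] = 0.6830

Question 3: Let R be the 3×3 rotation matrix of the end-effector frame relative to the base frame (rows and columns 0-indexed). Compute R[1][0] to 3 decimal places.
0.183

End-effector x-axis (col 0 of R) = (0.1830,0.1830,-0.9659)
R[1][0] = 0.1830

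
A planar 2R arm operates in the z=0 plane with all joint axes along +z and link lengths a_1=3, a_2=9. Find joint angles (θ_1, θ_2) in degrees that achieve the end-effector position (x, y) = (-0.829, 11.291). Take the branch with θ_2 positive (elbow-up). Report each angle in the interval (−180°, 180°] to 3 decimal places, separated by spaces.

cos θ_2 = (128.1739−3²−9²)/(2·3·9) = 0.7069; θ_2 = 45.0148° (elbow-up)
β = atan2(11.2910,-0.8290) = 94.1992°; ψ = atan2(6.3656,9.3623) = 34.2125°
θ_1 = β − ψ = 59.9867°

59.987 45.015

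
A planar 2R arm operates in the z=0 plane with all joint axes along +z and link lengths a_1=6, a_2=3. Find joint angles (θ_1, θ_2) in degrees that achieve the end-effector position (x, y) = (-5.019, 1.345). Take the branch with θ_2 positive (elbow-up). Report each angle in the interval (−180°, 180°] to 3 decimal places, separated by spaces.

cos θ_2 = (26.9994−6²−3²)/(2·6·3) = -0.5000; θ_2 = 120.0011° (elbow-up)
β = atan2(1.3450,-5.0190) = 164.9983°; ψ = atan2(2.5980,4.4999) = 30.0000°
θ_1 = β − ψ = 134.9983°

134.998 120.001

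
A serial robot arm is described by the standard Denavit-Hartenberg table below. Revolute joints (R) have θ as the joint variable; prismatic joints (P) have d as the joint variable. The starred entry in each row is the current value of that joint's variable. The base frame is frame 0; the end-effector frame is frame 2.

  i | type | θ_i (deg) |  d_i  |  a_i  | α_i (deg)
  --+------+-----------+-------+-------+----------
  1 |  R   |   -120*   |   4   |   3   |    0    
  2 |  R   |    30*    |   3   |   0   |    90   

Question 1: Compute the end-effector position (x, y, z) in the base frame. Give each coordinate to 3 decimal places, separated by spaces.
after link 1: o_1 = (-1.5000, -2.5981, 4.0000)
after link 2: o_2 = (-1.5000, -2.5981, 7.0000)

-1.500 -2.598 7.000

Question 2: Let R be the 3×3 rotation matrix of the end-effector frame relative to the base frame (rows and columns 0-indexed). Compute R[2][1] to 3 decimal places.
End-effector y-axis (col 1 of R) = (0.0000,0.0000,1.0000)
R[2][1] = 1.0000

1.000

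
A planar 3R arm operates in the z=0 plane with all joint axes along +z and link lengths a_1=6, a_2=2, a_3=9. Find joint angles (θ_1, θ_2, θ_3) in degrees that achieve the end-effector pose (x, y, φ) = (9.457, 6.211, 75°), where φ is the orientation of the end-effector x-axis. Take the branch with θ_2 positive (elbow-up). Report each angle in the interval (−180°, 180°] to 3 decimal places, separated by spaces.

wrist centre = target − a_3·(cos φ, sin φ) = (7.1276, -2.4823)
cos θ_2 = (56.9651−6²−2²)/(2·6·2) = 0.7069; θ_2 = 45.0186° (elbow-up)
β = atan2(-2.4823,7.1276) = -19.2016°; ψ = atan2(1.4147,7.4138) = 10.8031°
θ_1 = β − ψ = -30.0048°
θ_3 = φ − θ_1 − θ_2 = 59.9862° (wrapped to (-180°,180°])

-30.005 45.019 59.986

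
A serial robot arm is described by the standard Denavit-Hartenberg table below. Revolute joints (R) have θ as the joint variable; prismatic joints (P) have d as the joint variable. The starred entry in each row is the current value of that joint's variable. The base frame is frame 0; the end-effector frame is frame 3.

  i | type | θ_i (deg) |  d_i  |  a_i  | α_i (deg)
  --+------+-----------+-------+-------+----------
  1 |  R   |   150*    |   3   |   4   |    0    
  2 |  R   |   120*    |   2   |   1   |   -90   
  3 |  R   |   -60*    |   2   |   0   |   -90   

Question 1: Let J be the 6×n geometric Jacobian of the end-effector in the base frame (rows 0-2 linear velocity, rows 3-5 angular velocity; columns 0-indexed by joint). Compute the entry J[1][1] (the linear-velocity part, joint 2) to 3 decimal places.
axis z_1 = (0.0000,0.0000,1.0000); lever o_n−o_1 = (2.0000,-1.0000,2.0000)
cross product → J_v[:, 1] = (1.0000,2.0000,-0.0000)
J_ω[:, 1] = z_1
entry J[1][1] = 2.0000

2.000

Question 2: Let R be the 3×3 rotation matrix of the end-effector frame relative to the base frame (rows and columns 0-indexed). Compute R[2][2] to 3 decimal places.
-0.500

End-effector z-axis (col 2 of R) = (-0.0000,-0.8660,-0.5000)
R[2][2] = -0.5000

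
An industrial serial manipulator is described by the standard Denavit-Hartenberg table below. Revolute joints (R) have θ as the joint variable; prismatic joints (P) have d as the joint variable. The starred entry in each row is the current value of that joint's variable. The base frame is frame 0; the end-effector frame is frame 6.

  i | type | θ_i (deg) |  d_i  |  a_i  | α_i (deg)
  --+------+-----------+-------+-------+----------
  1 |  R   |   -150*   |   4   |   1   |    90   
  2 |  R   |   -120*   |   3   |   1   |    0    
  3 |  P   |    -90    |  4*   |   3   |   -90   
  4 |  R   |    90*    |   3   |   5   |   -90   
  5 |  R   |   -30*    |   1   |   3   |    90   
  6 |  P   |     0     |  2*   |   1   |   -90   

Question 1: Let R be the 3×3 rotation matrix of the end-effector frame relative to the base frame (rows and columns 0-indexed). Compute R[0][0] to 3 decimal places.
End-effector x-axis (col 0 of R) = (0.6495,-0.6250,-0.4330)
R[0][0] = 0.6495

0.650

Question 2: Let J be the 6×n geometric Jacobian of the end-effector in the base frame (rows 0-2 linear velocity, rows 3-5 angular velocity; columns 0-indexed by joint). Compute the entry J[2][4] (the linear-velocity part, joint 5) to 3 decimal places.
2.134

axis z_4 = (-0.7500,-0.4330,-0.5000); lever o_n−o_4 = (2.0981,-1.6340,-3.7321)
cross product → J_v[:, 4] = (0.7990,-3.8481,2.1340)
J_ω[:, 4] = z_4
entry J[2][4] = 2.1340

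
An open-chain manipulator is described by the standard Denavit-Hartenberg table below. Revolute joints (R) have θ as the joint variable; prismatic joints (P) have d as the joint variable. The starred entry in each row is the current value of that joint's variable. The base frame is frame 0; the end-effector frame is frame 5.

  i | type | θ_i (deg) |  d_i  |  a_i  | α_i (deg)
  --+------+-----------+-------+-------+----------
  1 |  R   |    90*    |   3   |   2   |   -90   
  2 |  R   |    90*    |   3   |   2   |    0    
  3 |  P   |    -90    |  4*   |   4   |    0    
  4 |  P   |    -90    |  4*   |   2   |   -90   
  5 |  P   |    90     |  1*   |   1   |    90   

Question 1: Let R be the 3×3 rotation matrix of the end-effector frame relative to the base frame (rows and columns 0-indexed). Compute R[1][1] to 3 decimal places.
1.000

End-effector y-axis (col 1 of R) = (-0.0000,1.0000,-0.0000)
R[1][1] = 1.0000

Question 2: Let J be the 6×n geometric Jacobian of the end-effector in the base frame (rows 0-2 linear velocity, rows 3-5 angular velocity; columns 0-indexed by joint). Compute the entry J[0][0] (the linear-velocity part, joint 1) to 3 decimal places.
-7.000

axis z_0 = ẑ; lever o_n−o_0 = (-10.0000,7.0000,3.0000)
cross product → J_v[:, 0] = (-7.0000,-10.0000,0.0000)
J_ω[:, 0] = z_0
entry J[0][0] = -7.0000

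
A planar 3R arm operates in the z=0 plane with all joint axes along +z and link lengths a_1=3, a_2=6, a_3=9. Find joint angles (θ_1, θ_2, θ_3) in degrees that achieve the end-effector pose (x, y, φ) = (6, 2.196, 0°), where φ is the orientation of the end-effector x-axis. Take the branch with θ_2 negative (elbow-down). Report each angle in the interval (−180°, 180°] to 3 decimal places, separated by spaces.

-89.995 -150.002 -120.003

wrist centre = target − a_3·(cos φ, sin φ) = (-3.0000, 2.1960)
cos θ_2 = (13.8224−3²−6²)/(2·3·6) = -0.8660; θ_2 = -150.0021° (elbow-down)
β = atan2(2.1960,-3.0000) = 143.7959°; ψ = atan2(-2.9998,-2.1963) = -126.2092°
θ_1 = β − ψ = 270.0050°
θ_3 = φ − θ_1 − θ_2 = -120.0029° (wrapped to (-180°,180°])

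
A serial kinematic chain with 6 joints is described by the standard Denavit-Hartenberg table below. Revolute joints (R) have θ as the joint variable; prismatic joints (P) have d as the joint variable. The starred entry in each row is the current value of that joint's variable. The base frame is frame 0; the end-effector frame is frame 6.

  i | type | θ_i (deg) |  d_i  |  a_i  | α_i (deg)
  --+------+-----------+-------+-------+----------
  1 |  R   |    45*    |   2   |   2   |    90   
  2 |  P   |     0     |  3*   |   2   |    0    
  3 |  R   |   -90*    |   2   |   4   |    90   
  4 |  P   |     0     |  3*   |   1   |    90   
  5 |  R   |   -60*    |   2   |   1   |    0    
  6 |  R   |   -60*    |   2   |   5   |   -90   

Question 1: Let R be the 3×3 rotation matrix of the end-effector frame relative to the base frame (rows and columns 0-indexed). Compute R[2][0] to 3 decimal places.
End-effector x-axis (col 0 of R) = (0.6124,0.6124,0.5000)
R[2][0] = 0.5000

0.500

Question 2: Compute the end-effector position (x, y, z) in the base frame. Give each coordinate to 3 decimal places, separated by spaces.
5.088 3.674 -1.000

after link 1: o_1 = (1.4142, 1.4142, 2.0000)
after link 2: o_2 = (4.9497, 0.7071, 2.0000)
after link 3: o_3 = (6.3640, -0.7071, -2.0000)
after link 4: o_4 = (4.2426, -2.8284, -3.0000)
after link 5: o_5 = (3.4408, -0.8018, -3.5000)
after link 6: o_6 = (5.0884, 3.6742, -1.0000)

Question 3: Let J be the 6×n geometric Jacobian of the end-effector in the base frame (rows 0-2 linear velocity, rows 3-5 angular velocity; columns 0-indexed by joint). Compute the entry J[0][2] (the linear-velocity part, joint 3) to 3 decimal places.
axis z_2 = (0.7071,-0.7071,0.0000); lever o_n−o_2 = (0.1387,2.9671,-3.0000)
cross product → J_v[:, 2] = (2.1213,2.1213,2.1962)
J_ω[:, 2] = z_2
entry J[0][2] = 2.1213

2.121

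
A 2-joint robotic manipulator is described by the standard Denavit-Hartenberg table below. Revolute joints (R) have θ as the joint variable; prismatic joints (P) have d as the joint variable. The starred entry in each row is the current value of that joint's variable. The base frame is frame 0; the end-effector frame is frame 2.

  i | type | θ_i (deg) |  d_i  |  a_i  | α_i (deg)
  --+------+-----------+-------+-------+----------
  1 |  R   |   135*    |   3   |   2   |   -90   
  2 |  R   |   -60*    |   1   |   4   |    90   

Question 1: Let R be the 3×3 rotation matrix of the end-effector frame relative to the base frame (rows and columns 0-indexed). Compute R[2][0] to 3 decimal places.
0.866

End-effector x-axis (col 0 of R) = (-0.3536,0.3536,0.8660)
R[2][0] = 0.8660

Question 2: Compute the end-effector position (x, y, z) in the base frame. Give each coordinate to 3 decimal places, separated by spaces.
after link 1: o_1 = (-1.4142, 1.4142, 3.0000)
after link 2: o_2 = (-3.5355, 2.1213, 6.4641)

-3.536 2.121 6.464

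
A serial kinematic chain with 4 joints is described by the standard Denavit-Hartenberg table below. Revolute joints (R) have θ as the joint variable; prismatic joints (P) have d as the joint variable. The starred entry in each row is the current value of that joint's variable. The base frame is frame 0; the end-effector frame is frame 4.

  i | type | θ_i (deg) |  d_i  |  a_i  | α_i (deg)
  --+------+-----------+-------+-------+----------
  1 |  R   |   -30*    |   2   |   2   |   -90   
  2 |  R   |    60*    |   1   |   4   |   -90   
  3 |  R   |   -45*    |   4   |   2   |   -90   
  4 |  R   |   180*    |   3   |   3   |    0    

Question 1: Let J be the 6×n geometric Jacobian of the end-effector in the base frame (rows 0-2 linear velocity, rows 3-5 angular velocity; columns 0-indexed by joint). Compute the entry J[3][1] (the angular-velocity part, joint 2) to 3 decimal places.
0.500

axis z_1 = (0.5000,0.8660,0.0000); lever o_n−o_1 = (-1.5698,-1.2050,-6.6888)
cross product → J_v[:, 1] = (-5.7927,3.3444,0.7570)
J_ω[:, 1] = z_1
entry J[3][1] = 0.5000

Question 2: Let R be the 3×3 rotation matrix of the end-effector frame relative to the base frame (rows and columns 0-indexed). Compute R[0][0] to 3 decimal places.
End-effector x-axis (col 0 of R) = (-0.6597,-0.4356,0.6124)
R[0][0] = -0.6597

-0.660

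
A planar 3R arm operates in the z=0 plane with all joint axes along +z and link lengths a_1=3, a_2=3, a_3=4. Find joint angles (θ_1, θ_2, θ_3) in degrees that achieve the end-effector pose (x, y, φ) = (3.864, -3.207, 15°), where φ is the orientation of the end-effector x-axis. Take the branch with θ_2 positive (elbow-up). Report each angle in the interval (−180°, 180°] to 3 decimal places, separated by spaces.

-135.001 90.010 59.991

wrist centre = target − a_3·(cos φ, sin φ) = (0.0003, -4.2423)
cos θ_2 = (17.9969−3²−3²)/(2·3·3) = -0.0002; θ_2 = 90.0098° (elbow-up)
β = atan2(-4.2423,0.0003) = -89.9960°; ψ = atan2(3.0000,2.9995) = 45.0049°
θ_1 = β − ψ = -135.0009°
θ_3 = φ − θ_1 − θ_2 = 59.9911° (wrapped to (-180°,180°])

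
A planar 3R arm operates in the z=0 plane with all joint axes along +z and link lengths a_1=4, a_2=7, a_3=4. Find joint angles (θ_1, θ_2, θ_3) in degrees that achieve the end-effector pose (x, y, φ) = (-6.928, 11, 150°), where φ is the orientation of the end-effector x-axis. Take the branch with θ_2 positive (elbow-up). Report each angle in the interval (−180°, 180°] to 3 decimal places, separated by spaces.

72.101 60.002 17.897

wrist centre = target − a_3·(cos φ, sin φ) = (-3.4639, 9.0000)
cos θ_2 = (92.9986−4²−7²)/(2·4·7) = 0.5000; θ_2 = 60.0017° (elbow-up)
β = atan2(9.0000,-3.4639) = 111.0506°; ψ = atan2(6.0623,7.4998) = 38.9494°
θ_1 = β − ψ = 72.1012°
θ_3 = φ − θ_1 − θ_2 = 17.8971° (wrapped to (-180°,180°])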